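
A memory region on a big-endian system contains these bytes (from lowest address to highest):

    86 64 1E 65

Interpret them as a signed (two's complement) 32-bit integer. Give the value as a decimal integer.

-2040258971

Big-endian stores the most-significant byte at the lowest address.
The bytes are already most-significant first: 0x86641E65.
Top bit is set, so as a signed 32-bit value this is 0x86641E65 − 2^32 = -2040258971.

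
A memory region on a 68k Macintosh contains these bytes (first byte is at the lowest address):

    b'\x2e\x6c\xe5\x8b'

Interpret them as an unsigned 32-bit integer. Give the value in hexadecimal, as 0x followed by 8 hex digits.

0x2E6CE58B

In big-endian order the high byte comes first in memory.
The bytes are already most-significant first: 0x2E6CE58B.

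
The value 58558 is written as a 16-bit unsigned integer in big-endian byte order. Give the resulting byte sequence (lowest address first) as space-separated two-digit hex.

E4 BE

58558 in hexadecimal, padded to 16 bits, is 0xE4BE.
Split into bytes (most-significant first): E4 BE.
In big-endian order the high byte comes first in memory.
So the memory order matches the most-significant-first order: E4 BE.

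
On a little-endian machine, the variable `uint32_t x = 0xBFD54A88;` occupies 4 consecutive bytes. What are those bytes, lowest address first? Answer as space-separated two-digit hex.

Split into bytes (most-significant first): BF D5 4A 88.
Little-endian stores the least-significant byte at the lowest address.
So at ascending addresses the bytes are 88 4A D5 BF.

88 4A D5 BF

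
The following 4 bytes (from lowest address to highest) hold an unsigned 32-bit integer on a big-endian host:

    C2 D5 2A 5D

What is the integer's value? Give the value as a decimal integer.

3268749917

In big-endian order the high byte comes first in memory.
The bytes are already most-significant first: 0xC2D52A5D.
0xC2D52A5D = 3268749917.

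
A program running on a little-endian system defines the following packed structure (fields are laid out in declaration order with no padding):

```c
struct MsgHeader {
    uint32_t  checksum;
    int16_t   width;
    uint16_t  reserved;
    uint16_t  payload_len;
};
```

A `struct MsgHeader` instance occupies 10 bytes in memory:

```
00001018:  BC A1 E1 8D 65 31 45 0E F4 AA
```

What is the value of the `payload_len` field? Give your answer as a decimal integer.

43764

`payload_len` follows `checksum` (4 B), `width` (2 B), `reserved` (2 B), so it starts at offset 4 + 2 + 2 = 8 and occupies 2 bytes.
Bytes at offsets 8..9: F4 AA.
In little-endian order the low byte comes first in memory.
Reassemble most-significant byte first: AA F4 → 0xAAF4.
0xAAF4 = 43764.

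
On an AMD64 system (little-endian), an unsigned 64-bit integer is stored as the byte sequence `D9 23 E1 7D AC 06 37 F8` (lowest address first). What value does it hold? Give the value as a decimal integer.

In little-endian order the low byte comes first in memory.
Reassemble most-significant byte first: F8 37 06 AC 7D E1 23 D9 → 0xF83706AC7DE123D9.
0xF83706AC7DE123D9 = 17885771783041262553.

17885771783041262553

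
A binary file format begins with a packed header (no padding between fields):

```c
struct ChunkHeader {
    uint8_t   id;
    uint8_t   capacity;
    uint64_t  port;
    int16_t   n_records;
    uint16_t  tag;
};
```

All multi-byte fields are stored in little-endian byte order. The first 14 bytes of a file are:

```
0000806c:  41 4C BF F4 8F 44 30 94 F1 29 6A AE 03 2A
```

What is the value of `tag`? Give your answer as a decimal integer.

10755

`tag` follows `id` (1 B), `capacity` (1 B), `port` (8 B), `n_records` (2 B), so it starts at offset 1 + 1 + 8 + 2 = 12 and occupies 2 bytes.
Bytes at offsets 12..13: 03 2A.
Little-endian: lowest address holds the least-significant byte.
Reassemble most-significant byte first: 2A 03 → 0x2A03.
0x2A03 = 10755.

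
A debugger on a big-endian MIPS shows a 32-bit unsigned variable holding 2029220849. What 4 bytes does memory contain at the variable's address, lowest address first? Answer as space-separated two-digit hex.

2029220849 in hexadecimal, padded to 32 bits, is 0x78F373F1.
Split into bytes (most-significant first): 78 F3 73 F1.
Big-endian stores the most-significant byte at the lowest address.
So the memory order matches the most-significant-first order: 78 F3 73 F1.

78 F3 73 F1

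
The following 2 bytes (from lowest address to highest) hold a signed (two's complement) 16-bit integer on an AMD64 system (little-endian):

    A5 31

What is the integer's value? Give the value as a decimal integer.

12709

Little-endian: lowest address holds the least-significant byte.
Reassemble most-significant byte first: 31 A5 → 0x31A5.
0x31A5 = 12709.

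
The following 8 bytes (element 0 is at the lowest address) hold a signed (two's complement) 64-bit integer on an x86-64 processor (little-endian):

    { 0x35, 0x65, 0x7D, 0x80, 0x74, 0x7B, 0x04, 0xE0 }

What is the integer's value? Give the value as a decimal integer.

Little-endian stores the least-significant byte at the lowest address.
Reassemble most-significant byte first: E0 04 7B 74 80 7D 65 35 → 0xE0047B74807D6535.
Top bit is set, so as a signed 64-bit value this is 0xE0047B74807D6535 − 2^64 = -2304581369004726987.

-2304581369004726987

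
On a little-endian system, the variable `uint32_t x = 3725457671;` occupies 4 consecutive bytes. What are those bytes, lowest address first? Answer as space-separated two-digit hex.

3725457671 in hexadecimal, padded to 32 bits, is 0xDE0DF907.
Split into bytes (most-significant first): DE 0D F9 07.
In little-endian order the low byte comes first in memory.
So at ascending addresses the bytes are 07 F9 0D DE.

07 F9 0D DE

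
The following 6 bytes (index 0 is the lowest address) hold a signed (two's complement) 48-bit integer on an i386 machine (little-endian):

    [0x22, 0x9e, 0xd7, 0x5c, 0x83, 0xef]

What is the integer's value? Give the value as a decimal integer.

-18127499321822

Little-endian: lowest address holds the least-significant byte.
Reassemble most-significant byte first: EF 83 5C D7 9E 22 → 0xEF835CD79E22.
Top bit is set, so as a signed 48-bit value this is 0xEF835CD79E22 − 2^48 = -18127499321822.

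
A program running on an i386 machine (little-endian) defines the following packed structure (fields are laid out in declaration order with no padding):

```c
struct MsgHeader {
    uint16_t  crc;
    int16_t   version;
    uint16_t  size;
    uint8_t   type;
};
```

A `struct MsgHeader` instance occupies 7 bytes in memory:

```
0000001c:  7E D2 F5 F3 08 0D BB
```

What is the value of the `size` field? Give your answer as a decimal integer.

`size` follows `crc` (2 B), `version` (2 B), so it starts at offset 2 + 2 = 4 and occupies 2 bytes.
Bytes at offsets 4..5: 08 0D.
Little-endian stores the least-significant byte at the lowest address.
Reassemble most-significant byte first: 0D 08 → 0x0D08.
0x0D08 = 3336.

3336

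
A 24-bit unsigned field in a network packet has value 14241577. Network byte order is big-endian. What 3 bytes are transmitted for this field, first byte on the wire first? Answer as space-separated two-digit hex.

D9 4F 29

14241577 in hexadecimal, padded to 24 bits, is 0xD94F29.
Split into bytes (most-significant first): D9 4F 29.
Big-endian stores the most-significant byte at the lowest address.
So the memory order matches the most-significant-first order: D9 4F 29.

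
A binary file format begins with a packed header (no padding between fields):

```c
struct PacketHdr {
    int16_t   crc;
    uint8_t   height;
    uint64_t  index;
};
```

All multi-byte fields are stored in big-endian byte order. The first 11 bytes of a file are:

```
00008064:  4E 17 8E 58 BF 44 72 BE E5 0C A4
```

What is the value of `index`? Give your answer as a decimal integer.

6394905255509036196

`index` follows `crc` (2 B), `height` (1 B), so it starts at offset 2 + 1 = 3 and occupies 8 bytes.
Bytes at offsets 3..10: 58 BF 44 72 BE E5 0C A4.
In big-endian order the high byte comes first in memory.
The bytes are already most-significant first: 0x58BF4472BEE50CA4.
0x58BF4472BEE50CA4 = 6394905255509036196.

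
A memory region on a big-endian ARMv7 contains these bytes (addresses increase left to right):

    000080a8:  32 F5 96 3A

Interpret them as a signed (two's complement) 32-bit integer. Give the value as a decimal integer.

Big-endian: lowest address holds the most-significant byte.
The bytes are already most-significant first: 0x32F5963A.
0x32F5963A = 854955578.

854955578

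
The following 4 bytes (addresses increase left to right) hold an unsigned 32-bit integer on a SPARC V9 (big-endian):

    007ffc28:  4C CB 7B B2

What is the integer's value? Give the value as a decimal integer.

1288403890

In big-endian order the high byte comes first in memory.
The bytes are already most-significant first: 0x4CCB7BB2.
0x4CCB7BB2 = 1288403890.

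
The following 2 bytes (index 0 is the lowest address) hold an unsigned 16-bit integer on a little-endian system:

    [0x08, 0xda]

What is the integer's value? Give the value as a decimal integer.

In little-endian order the low byte comes first in memory.
Reassemble most-significant byte first: DA 08 → 0xDA08.
0xDA08 = 55816.

55816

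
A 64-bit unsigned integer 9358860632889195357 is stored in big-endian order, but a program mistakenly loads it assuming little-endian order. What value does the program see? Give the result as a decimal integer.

9358860632889195357 in 64-bit hexadecimal is 0x81E15A2905BF7B5D.
Stored big-endian, the bytes at ascending addresses are 81 E1 5A 29 05 BF 7B 5D.
Read back as little-endian, the first byte is least significant, giving 0x5D7BBF05295AE181.
0x5D7BBF05295AE181 = 6736187696552272257.

6736187696552272257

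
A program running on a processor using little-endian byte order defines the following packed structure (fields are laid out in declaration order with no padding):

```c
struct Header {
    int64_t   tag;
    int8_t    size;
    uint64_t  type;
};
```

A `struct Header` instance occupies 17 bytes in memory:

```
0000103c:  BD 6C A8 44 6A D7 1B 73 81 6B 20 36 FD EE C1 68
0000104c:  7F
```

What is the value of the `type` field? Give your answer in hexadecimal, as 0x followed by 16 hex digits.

0x7F68C1EEFD36206B

`type` follows `tag` (8 B), `size` (1 B), so it starts at offset 8 + 1 = 9 and occupies 8 bytes.
Bytes at offsets 9..16: 6B 20 36 FD EE C1 68 7F.
Little-endian stores the least-significant byte at the lowest address.
Reassemble most-significant byte first: 7F 68 C1 EE FD 36 20 6B → 0x7F68C1EEFD36206B.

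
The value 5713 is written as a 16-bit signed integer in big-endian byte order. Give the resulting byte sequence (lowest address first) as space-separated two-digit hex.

16 51

5713 in hexadecimal, padded to 16 bits, is 0x1651.
Split into bytes (most-significant first): 16 51.
In big-endian order the high byte comes first in memory.
So the memory order matches the most-significant-first order: 16 51.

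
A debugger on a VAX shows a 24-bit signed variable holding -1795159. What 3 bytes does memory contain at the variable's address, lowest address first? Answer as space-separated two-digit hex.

Two's complement of -1795159 in 24 bits: 1795159 = 0x1B6457; invert → 0xE49BA8; add 1 → 0xE49BA9.
Split into bytes (most-significant first): E4 9B A9.
Little-endian stores the least-significant byte at the lowest address.
So at ascending addresses the bytes are A9 9B E4.

A9 9B E4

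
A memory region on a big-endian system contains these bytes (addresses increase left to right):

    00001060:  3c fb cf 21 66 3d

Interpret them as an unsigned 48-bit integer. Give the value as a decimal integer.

67052209530429

Big-endian: lowest address holds the most-significant byte.
The bytes are already most-significant first: 0x3CFBCF21663D.
0x3CFBCF21663D = 67052209530429.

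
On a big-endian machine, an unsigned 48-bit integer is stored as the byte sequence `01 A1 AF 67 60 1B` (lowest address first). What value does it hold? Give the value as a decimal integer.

1793944150043

Big-endian stores the most-significant byte at the lowest address.
The bytes are already most-significant first: 0x01A1AF67601B.
0x01A1AF67601B = 1793944150043.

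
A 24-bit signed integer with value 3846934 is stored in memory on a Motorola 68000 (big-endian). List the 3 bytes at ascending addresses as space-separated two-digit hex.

3846934 in hexadecimal, padded to 24 bits, is 0x3AB316.
Split into bytes (most-significant first): 3A B3 16.
Big-endian: lowest address holds the most-significant byte.
So the memory order matches the most-significant-first order: 3A B3 16.

3A B3 16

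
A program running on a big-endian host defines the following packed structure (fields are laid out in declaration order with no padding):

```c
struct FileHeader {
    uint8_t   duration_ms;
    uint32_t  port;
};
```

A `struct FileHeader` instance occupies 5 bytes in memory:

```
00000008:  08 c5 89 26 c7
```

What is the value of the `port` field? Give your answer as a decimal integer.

3314099911

`port` follows `duration_ms` (1 byte), so it starts at byte offset 1 and occupies 4 bytes.
Bytes at offsets 1..4: C5 89 26 C7.
Big-endian stores the most-significant byte at the lowest address.
The bytes are already most-significant first: 0xC58926C7.
0xC58926C7 = 3314099911.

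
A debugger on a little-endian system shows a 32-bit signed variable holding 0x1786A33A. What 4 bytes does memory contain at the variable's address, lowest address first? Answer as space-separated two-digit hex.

3A A3 86 17

Split into bytes (most-significant first): 17 86 A3 3A.
Little-endian: lowest address holds the least-significant byte.
So at ascending addresses the bytes are 3A A3 86 17.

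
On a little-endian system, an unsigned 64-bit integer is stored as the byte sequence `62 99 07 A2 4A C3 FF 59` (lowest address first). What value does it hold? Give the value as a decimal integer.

Little-endian stores the least-significant byte at the lowest address.
Reassemble most-significant byte first: 59 FF C3 4A A2 07 99 62 → 0x59FFC34AA2079962.
0x59FFC34AA2079962 = 6485116713750206818.

6485116713750206818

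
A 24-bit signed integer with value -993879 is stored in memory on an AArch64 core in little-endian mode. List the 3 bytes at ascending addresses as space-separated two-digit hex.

A9 D5 F0

Two's complement of -993879 in 24 bits: 993879 = 0x0F2A57; invert → 0xF0D5A8; add 1 → 0xF0D5A9.
Split into bytes (most-significant first): F0 D5 A9.
In little-endian order the low byte comes first in memory.
So at ascending addresses the bytes are A9 D5 F0.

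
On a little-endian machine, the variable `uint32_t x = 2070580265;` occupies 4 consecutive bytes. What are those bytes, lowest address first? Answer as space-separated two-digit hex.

29 8C 6A 7B

2070580265 in hexadecimal, padded to 32 bits, is 0x7B6A8C29.
Split into bytes (most-significant first): 7B 6A 8C 29.
In little-endian order the low byte comes first in memory.
So at ascending addresses the bytes are 29 8C 6A 7B.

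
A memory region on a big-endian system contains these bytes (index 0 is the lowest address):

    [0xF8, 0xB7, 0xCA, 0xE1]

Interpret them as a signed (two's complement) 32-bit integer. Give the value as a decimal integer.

-122172703

Big-endian: lowest address holds the most-significant byte.
The bytes are already most-significant first: 0xF8B7CAE1.
Top bit is set, so as a signed 32-bit value this is 0xF8B7CAE1 − 2^32 = -122172703.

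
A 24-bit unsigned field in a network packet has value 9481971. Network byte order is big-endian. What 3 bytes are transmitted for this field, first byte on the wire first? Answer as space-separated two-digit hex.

9481971 in hexadecimal, padded to 24 bits, is 0x90AEF3.
Split into bytes (most-significant first): 90 AE F3.
Big-endian stores the most-significant byte at the lowest address.
So the memory order matches the most-significant-first order: 90 AE F3.

90 AE F3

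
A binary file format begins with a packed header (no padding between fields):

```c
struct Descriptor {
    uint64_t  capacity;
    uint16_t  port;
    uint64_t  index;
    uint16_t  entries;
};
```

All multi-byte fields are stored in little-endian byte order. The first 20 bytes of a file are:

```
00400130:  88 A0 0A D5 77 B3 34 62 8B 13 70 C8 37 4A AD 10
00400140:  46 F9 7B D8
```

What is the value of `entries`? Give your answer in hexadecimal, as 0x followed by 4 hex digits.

`entries` follows `capacity` (8 B), `port` (2 B), `index` (8 B), so it starts at offset 8 + 2 + 8 = 18 and occupies 2 bytes.
Bytes at offsets 18..19: 7B D8.
In little-endian order the low byte comes first in memory.
Reassemble most-significant byte first: D8 7B → 0xD87B.

0xD87B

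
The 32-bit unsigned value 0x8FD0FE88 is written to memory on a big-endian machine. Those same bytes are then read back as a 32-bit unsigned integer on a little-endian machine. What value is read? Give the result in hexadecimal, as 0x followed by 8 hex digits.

Stored big-endian, the bytes at ascending addresses are 8F D0 FE 88.
Read back as little-endian, the first byte is least significant, giving 0x88FED08F.

0x88FED08F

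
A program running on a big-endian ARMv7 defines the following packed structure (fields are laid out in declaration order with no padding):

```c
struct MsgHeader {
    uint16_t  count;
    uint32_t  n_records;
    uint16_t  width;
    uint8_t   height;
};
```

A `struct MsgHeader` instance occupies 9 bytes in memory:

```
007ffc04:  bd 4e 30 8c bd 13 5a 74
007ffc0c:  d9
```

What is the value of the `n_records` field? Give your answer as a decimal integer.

814529811

`n_records` follows `count` (2 bytes), so it starts at byte offset 2 and occupies 4 bytes.
Bytes at offsets 2..5: 30 8C BD 13.
Big-endian: lowest address holds the most-significant byte.
The bytes are already most-significant first: 0x308CBD13.
0x308CBD13 = 814529811.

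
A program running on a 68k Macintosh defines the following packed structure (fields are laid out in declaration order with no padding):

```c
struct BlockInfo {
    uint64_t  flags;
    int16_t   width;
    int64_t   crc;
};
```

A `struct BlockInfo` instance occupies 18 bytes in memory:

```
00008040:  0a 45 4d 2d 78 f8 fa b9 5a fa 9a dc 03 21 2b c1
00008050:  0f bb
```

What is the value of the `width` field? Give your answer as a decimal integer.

`width` follows `flags` (8 bytes), so it starts at byte offset 8 and occupies 2 bytes.
Bytes at offsets 8..9: 5A FA.
Big-endian stores the most-significant byte at the lowest address.
The bytes are already most-significant first: 0x5AFA.
0x5AFA = 23290.

23290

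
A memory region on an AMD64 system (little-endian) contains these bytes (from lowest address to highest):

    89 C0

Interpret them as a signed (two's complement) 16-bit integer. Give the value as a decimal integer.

-16247

In little-endian order the low byte comes first in memory.
Reassemble most-significant byte first: C0 89 → 0xC089.
Top bit is set, so as a signed 16-bit value this is 0xC089 − 2^16 = -16247.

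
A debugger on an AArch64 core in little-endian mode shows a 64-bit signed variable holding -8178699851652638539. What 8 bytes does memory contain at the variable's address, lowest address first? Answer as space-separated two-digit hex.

B5 58 B4 49 D1 6B 7F 8E

Two's complement of -8178699851652638539 in 64 bits: 8178699851652638539 = 0x7180942EB64BA74B; invert → 0x8E7F6BD149B458B4; add 1 → 0x8E7F6BD149B458B5.
Split into bytes (most-significant first): 8E 7F 6B D1 49 B4 58 B5.
Little-endian stores the least-significant byte at the lowest address.
So at ascending addresses the bytes are B5 58 B4 49 D1 6B 7F 8E.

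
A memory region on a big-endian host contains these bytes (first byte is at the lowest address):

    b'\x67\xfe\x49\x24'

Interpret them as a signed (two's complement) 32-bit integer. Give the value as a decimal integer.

1744718116

Big-endian stores the most-significant byte at the lowest address.
The bytes are already most-significant first: 0x67FE4924.
0x67FE4924 = 1744718116.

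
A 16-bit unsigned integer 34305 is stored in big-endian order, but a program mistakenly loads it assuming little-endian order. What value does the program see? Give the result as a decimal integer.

34305 in 16-bit hexadecimal is 0x8601.
Stored big-endian, the bytes at ascending addresses are 86 01.
Read back as little-endian, the first byte is least significant, giving 0x0186.
0x0186 = 390.

390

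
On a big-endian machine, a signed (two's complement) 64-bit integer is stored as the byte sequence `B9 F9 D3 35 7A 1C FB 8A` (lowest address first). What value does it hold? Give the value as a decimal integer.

-5045769680856482934

Big-endian stores the most-significant byte at the lowest address.
The bytes are already most-significant first: 0xB9F9D3357A1CFB8A.
Top bit is set, so as a signed 64-bit value this is 0xB9F9D3357A1CFB8A − 2^64 = -5045769680856482934.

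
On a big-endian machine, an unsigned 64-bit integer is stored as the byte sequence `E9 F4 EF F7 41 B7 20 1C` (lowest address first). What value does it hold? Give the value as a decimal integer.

Big-endian: lowest address holds the most-significant byte.
The bytes are already most-significant first: 0xE9F4EFF741B7201C.
0xE9F4EFF741B7201C = 16858363150393090076.

16858363150393090076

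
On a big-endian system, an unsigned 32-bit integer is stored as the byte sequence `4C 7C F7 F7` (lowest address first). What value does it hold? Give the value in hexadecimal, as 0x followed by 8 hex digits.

Big-endian: lowest address holds the most-significant byte.
The bytes are already most-significant first: 0x4C7CF7F7.

0x4C7CF7F7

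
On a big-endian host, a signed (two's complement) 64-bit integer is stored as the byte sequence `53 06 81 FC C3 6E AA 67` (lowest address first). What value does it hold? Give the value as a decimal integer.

Big-endian: lowest address holds the most-significant byte.
The bytes are already most-significant first: 0x530681FCC36EAA67.
0x530681FCC36EAA67 = 5982612077618834023.

5982612077618834023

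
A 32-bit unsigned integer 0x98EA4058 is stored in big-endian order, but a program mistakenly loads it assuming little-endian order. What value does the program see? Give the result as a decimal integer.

1480649368

Stored big-endian, the bytes at ascending addresses are 98 EA 40 58.
Read back as little-endian, the first byte is least significant, giving 0x5840EA98.
0x5840EA98 = 1480649368.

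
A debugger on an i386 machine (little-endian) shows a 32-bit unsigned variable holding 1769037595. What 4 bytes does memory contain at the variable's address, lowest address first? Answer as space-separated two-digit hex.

1769037595 in hexadecimal, padded to 32 bits, is 0x69715F1B.
Split into bytes (most-significant first): 69 71 5F 1B.
Little-endian stores the least-significant byte at the lowest address.
So at ascending addresses the bytes are 1B 5F 71 69.

1B 5F 71 69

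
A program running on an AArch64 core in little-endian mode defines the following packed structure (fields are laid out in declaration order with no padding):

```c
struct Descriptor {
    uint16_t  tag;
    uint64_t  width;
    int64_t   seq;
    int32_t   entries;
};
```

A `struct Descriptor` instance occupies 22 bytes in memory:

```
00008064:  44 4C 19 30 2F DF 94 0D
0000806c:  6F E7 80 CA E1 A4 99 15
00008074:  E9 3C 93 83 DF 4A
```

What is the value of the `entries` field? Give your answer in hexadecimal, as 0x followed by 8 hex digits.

`entries` follows `tag` (2 B), `width` (8 B), `seq` (8 B), so it starts at offset 2 + 8 + 8 = 18 and occupies 4 bytes.
Bytes at offsets 18..21: 93 83 DF 4A.
Little-endian stores the least-significant byte at the lowest address.
Reassemble most-significant byte first: 4A DF 83 93 → 0x4ADF8393.

0x4ADF8393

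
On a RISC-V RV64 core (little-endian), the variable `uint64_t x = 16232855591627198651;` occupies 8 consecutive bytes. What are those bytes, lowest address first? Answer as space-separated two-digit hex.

16232855591627198651 in hexadecimal, padded to 64 bits, is 0xE146B027BD2710BB.
Split into bytes (most-significant first): E1 46 B0 27 BD 27 10 BB.
Little-endian: lowest address holds the least-significant byte.
So at ascending addresses the bytes are BB 10 27 BD 27 B0 46 E1.

BB 10 27 BD 27 B0 46 E1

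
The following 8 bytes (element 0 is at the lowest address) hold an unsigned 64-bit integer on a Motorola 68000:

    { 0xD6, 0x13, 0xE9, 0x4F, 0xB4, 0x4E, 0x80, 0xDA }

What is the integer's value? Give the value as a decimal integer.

Big-endian: lowest address holds the most-significant byte.
The bytes are already most-significant first: 0xD613E94FB44E80DA.
0xD613E94FB44E80DA = 15425929677210812634.

15425929677210812634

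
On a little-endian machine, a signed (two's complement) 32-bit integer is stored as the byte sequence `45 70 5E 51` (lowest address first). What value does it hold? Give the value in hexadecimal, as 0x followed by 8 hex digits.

0x515E7045

In little-endian order the low byte comes first in memory.
Reassemble most-significant byte first: 51 5E 70 45 → 0x515E7045.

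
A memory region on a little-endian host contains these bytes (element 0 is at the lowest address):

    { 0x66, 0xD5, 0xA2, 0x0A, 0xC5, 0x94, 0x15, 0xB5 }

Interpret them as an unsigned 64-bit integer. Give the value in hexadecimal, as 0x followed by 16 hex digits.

0xB51594C50AA2D566

Little-endian stores the least-significant byte at the lowest address.
Reassemble most-significant byte first: B5 15 94 C5 0A A2 D5 66 → 0xB51594C50AA2D566.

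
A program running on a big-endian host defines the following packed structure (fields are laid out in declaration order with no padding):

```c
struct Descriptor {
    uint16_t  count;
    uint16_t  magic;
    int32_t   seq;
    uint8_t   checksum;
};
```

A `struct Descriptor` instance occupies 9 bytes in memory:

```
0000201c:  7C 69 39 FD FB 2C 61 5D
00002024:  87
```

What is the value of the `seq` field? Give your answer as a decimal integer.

`seq` follows `count` (2 B), `magic` (2 B), so it starts at offset 2 + 2 = 4 and occupies 4 bytes.
Bytes at offsets 4..7: FB 2C 61 5D.
Big-endian: lowest address holds the most-significant byte.
The bytes are already most-significant first: 0xFB2C615D.
Top bit is set, so as a signed 32-bit value this is 0xFB2C615D − 2^32 = -80977571.

-80977571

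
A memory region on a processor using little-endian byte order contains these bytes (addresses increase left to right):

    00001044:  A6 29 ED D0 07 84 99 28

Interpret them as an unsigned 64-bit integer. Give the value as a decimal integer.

2925514602058688934

Little-endian stores the least-significant byte at the lowest address.
Reassemble most-significant byte first: 28 99 84 07 D0 ED 29 A6 → 0x28998407D0ED29A6.
0x28998407D0ED29A6 = 2925514602058688934.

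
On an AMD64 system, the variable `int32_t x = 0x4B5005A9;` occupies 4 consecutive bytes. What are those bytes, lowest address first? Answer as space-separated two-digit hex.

A9 05 50 4B

Split into bytes (most-significant first): 4B 50 05 A9.
In little-endian order the low byte comes first in memory.
So at ascending addresses the bytes are A9 05 50 4B.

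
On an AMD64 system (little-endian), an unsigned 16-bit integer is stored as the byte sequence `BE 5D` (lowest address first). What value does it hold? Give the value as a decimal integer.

In little-endian order the low byte comes first in memory.
Reassemble most-significant byte first: 5D BE → 0x5DBE.
0x5DBE = 23998.

23998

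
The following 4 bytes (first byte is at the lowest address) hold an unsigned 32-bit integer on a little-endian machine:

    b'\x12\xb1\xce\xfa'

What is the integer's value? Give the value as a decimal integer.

4207849746

In little-endian order the low byte comes first in memory.
Reassemble most-significant byte first: FA CE B1 12 → 0xFACEB112.
0xFACEB112 = 4207849746.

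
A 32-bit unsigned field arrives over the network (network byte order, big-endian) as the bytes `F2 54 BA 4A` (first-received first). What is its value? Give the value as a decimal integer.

In big-endian order the high byte comes first in memory.
The bytes are already most-significant first: 0xF254BA4A.
0xF254BA4A = 4065638986.

4065638986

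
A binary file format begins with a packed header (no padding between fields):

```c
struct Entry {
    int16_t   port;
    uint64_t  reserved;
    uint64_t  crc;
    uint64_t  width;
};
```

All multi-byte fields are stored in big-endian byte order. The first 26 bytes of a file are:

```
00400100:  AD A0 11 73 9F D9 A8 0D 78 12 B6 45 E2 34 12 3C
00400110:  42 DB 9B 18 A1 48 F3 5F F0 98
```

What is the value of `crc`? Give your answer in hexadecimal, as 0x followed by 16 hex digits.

`crc` follows `port` (2 B), `reserved` (8 B), so it starts at offset 2 + 8 = 10 and occupies 8 bytes.
Bytes at offsets 10..17: B6 45 E2 34 12 3C 42 DB.
Big-endian: lowest address holds the most-significant byte.
The bytes are already most-significant first: 0xB645E234123C42DB.

0xB645E234123C42DB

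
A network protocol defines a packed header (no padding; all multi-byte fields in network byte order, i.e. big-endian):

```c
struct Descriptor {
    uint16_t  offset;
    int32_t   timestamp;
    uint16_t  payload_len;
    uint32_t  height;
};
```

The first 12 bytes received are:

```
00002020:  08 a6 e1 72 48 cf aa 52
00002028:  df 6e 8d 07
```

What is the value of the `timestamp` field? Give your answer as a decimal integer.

`timestamp` follows `offset` (2 bytes), so it starts at byte offset 2 and occupies 4 bytes.
Bytes at offsets 2..5: E1 72 48 CF.
In big-endian order the high byte comes first in memory.
The bytes are already most-significant first: 0xE17248CF.
Top bit is set, so as a signed 32-bit value this is 0xE17248CF − 2^32 = -512603953.

-512603953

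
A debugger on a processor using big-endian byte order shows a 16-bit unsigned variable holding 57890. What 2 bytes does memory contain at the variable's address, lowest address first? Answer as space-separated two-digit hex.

57890 in hexadecimal, padded to 16 bits, is 0xE222.
Split into bytes (most-significant first): E2 22.
In big-endian order the high byte comes first in memory.
So the memory order matches the most-significant-first order: E2 22.

E2 22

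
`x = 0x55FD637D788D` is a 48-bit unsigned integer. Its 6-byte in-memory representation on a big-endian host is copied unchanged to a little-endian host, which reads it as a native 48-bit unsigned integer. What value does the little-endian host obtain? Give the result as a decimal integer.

155548639296853

Stored big-endian, the bytes at ascending addresses are 55 FD 63 7D 78 8D.
Read back as little-endian, the first byte is least significant, giving 0x8D787D63FD55.
0x8D787D63FD55 = 155548639296853.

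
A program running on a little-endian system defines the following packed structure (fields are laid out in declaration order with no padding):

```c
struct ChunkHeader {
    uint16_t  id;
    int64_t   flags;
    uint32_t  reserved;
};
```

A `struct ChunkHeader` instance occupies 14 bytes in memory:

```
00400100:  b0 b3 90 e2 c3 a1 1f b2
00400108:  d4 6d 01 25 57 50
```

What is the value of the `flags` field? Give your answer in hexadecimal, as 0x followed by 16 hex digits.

0x6DD4B21FA1C3E290

`flags` follows `id` (2 bytes), so it starts at byte offset 2 and occupies 8 bytes.
Bytes at offsets 2..9: 90 E2 C3 A1 1F B2 D4 6D.
In little-endian order the low byte comes first in memory.
Reassemble most-significant byte first: 6D D4 B2 1F A1 C3 E2 90 → 0x6DD4B21FA1C3E290.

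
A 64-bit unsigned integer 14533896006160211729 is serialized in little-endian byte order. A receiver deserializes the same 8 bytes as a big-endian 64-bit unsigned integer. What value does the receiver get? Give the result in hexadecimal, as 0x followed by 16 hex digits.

0x11DFA5E969C5B2C9

14533896006160211729 in 64-bit hexadecimal is 0xC9B2C569E9A5DF11.
Stored little-endian, the bytes at ascending addresses are 11 DF A5 E9 69 C5 B2 C9.
Read back as big-endian, the last byte is least significant, giving 0x11DFA5E969C5B2C9.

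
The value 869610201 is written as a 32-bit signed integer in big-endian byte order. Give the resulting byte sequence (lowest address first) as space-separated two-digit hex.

869610201 in hexadecimal, padded to 32 bits, is 0x33D532D9.
Split into bytes (most-significant first): 33 D5 32 D9.
In big-endian order the high byte comes first in memory.
So the memory order matches the most-significant-first order: 33 D5 32 D9.

33 D5 32 D9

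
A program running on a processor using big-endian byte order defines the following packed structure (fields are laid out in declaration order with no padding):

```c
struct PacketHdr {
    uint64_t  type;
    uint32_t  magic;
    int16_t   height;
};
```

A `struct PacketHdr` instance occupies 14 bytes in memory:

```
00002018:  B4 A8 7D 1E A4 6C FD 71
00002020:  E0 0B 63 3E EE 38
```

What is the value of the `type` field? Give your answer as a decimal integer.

`type` is the first field, at byte offset 0, occupying 8 bytes.
Bytes at offsets 0..7: B4 A8 7D 1E A4 6C FD 71.
Big-endian: lowest address holds the most-significant byte.
The bytes are already most-significant first: 0xB4A87D1EA46CFD71.
0xB4A87D1EA46CFD71 = 13017792293475515761.

13017792293475515761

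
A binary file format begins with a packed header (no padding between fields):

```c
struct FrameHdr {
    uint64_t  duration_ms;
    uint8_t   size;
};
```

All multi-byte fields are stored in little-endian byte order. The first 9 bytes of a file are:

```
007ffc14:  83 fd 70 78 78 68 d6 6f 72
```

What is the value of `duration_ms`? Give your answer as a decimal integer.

8058743449852116355

`duration_ms` is the first field, at byte offset 0, occupying 8 bytes.
Bytes at offsets 0..7: 83 FD 70 78 78 68 D6 6F.
In little-endian order the low byte comes first in memory.
Reassemble most-significant byte first: 6F D6 68 78 78 70 FD 83 → 0x6FD668787870FD83.
0x6FD668787870FD83 = 8058743449852116355.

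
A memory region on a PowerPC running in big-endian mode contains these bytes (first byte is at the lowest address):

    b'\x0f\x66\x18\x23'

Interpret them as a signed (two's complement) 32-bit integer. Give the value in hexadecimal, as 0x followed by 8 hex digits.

0x0F661823

Big-endian stores the most-significant byte at the lowest address.
The bytes are already most-significant first: 0x0F661823.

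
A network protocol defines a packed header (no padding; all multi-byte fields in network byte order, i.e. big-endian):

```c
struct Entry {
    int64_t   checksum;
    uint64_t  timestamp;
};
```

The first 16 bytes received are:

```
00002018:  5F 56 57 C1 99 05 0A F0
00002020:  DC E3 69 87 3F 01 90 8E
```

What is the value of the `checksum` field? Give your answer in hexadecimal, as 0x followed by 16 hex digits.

0x5F5657C199050AF0

`checksum` is the first field, at byte offset 0, occupying 8 bytes.
Bytes at offsets 0..7: 5F 56 57 C1 99 05 0A F0.
Big-endian stores the most-significant byte at the lowest address.
The bytes are already most-significant first: 0x5F5657C199050AF0.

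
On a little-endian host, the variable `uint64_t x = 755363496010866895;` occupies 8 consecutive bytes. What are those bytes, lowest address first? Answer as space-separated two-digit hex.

CF 60 06 F8 18 97 7B 0A

755363496010866895 in hexadecimal, padded to 64 bits, is 0x0A7B9718F80660CF.
Split into bytes (most-significant first): 0A 7B 97 18 F8 06 60 CF.
Little-endian stores the least-significant byte at the lowest address.
So at ascending addresses the bytes are CF 60 06 F8 18 97 7B 0A.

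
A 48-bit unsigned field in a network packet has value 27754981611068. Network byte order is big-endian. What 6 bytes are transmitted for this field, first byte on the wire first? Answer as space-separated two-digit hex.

27754981611068 in hexadecimal, padded to 48 bits, is 0x193E35D1D63C.
Split into bytes (most-significant first): 19 3E 35 D1 D6 3C.
In big-endian order the high byte comes first in memory.
So the memory order matches the most-significant-first order: 19 3E 35 D1 D6 3C.

19 3E 35 D1 D6 3C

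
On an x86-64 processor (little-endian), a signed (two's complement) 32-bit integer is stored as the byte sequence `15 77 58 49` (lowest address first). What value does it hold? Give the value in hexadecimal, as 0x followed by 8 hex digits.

Little-endian stores the least-significant byte at the lowest address.
Reassemble most-significant byte first: 49 58 77 15 → 0x49587715.

0x49587715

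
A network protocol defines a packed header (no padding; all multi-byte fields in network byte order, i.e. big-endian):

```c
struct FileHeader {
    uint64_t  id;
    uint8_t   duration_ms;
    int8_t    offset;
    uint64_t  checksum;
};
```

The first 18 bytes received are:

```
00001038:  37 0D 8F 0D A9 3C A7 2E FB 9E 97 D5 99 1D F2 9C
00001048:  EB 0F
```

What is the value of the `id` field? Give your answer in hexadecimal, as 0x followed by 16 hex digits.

0x370D8F0DA93CA72E

`id` is the first field, at byte offset 0, occupying 8 bytes.
Bytes at offsets 0..7: 37 0D 8F 0D A9 3C A7 2E.
Big-endian: lowest address holds the most-significant byte.
The bytes are already most-significant first: 0x370D8F0DA93CA72E.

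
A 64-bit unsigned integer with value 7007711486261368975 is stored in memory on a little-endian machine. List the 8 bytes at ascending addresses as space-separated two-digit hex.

8F 98 08 E3 77 64 40 61

7007711486261368975 in hexadecimal, padded to 64 bits, is 0x61406477E308988F.
Split into bytes (most-significant first): 61 40 64 77 E3 08 98 8F.
Little-endian stores the least-significant byte at the lowest address.
So at ascending addresses the bytes are 8F 98 08 E3 77 64 40 61.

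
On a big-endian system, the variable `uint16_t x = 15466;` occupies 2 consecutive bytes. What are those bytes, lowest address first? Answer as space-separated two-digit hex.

15466 in hexadecimal, padded to 16 bits, is 0x3C6A.
Split into bytes (most-significant first): 3C 6A.
In big-endian order the high byte comes first in memory.
So the memory order matches the most-significant-first order: 3C 6A.

3C 6A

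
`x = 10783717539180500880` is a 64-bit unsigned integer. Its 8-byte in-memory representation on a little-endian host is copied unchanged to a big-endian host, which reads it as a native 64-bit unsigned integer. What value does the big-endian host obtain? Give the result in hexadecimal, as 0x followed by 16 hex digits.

10783717539180500880 in 64-bit hexadecimal is 0x95A775F7A100D790.
Stored little-endian, the bytes at ascending addresses are 90 D7 00 A1 F7 75 A7 95.
Read back as big-endian, the last byte is least significant, giving 0x90D700A1F775A795.

0x90D700A1F775A795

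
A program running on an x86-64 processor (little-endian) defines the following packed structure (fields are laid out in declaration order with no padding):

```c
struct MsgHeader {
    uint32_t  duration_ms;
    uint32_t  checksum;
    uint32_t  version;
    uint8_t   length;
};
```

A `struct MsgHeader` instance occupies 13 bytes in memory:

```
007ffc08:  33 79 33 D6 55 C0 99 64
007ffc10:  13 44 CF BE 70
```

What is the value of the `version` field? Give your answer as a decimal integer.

`version` follows `duration_ms` (4 B), `checksum` (4 B), so it starts at offset 4 + 4 = 8 and occupies 4 bytes.
Bytes at offsets 8..11: 13 44 CF BE.
Little-endian: lowest address holds the least-significant byte.
Reassemble most-significant byte first: BE CF 44 13 → 0xBECF4413.
0xBECF4413 = 3201254419.

3201254419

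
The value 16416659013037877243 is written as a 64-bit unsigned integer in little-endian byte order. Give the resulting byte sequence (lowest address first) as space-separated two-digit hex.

FB 67 D6 A6 64 B0 D3 E3

16416659013037877243 in hexadecimal, padded to 64 bits, is 0xE3D3B064A6D667FB.
Split into bytes (most-significant first): E3 D3 B0 64 A6 D6 67 FB.
Little-endian stores the least-significant byte at the lowest address.
So at ascending addresses the bytes are FB 67 D6 A6 64 B0 D3 E3.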